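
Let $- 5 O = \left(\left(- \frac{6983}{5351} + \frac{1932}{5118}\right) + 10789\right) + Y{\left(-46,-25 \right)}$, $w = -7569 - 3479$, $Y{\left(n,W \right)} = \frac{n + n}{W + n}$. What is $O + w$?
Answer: $- \frac{21398309911986}{1620363065} \approx -13206.0$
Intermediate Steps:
$Y{\left(n,W \right)} = \frac{2 n}{W + n}$
$w = -11048$
$O = - \frac{3496538769866}{1620363065}$ ($O = - \frac{\left(\left(- \frac{6983}{5351} + \frac{1932}{5118}\right) + 10789\right) + 2 \left(-46\right) \frac{1}{-25 - 46}}{5} = - \frac{\left(\left(\left(-6983\right) \frac{1}{5351} + 1932 \cdot \frac{1}{5118}\right) + 10789\right) + 2 \left(-46\right) \frac{1}{-71}}{5} = - \frac{\left(\left(- \frac{6983}{5351} + \frac{322}{853}\right) + 10789\right) + 2 \left(-46\right) \left(- \frac{1}{71}\right)}{5} = - \frac{\left(- \frac{4233477}{4564403} + 10789\right) + \frac{92}{71}}{5} = - \frac{\frac{49241110490}{4564403} + \frac{92}{71}}{5} = \left(- \frac{1}{5}\right) \frac{3496538769866}{324072613} = - \frac{3496538769866}{1620363065} \approx -2157.9$)
$O + w = - \frac{3496538769866}{1620363065} - 11048 = - \frac{21398309911986}{1620363065}$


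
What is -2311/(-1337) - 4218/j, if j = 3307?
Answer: 2003011/4421459 ≈ 0.45302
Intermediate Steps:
-2311/(-1337) - 4218/j = -2311/(-1337) - 4218/3307 = -2311*(-1/1337) - 4218*1/3307 = 2311/1337 - 4218/3307 = 2003011/4421459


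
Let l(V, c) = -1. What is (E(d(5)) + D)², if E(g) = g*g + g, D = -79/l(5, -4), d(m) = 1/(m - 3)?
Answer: 101761/16 ≈ 6360.1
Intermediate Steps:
d(m) = 1/(-3 + m)
D = 79 (D = -79/(-1) = -79*(-1) = 79)
E(g) = g + g² (E(g) = g² + g = g + g²)
(E(d(5)) + D)² = ((1 + 1/(-3 + 5))/(-3 + 5) + 79)² = ((1 + 1/2)/2 + 79)² = ((1 + ½)/2 + 79)² = ((½)*(3/2) + 79)² = (¾ + 79)² = (319/4)² = 101761/16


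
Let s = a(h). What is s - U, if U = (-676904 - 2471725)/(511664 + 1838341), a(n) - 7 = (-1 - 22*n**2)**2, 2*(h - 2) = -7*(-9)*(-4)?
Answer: 89635945035287103/783335 ≈ 1.1443e+11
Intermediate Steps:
h = -124 (h = 2 + (-7*(-9)*(-4))/2 = 2 + (63*(-4))/2 = 2 + (1/2)*(-252) = 2 - 126 = -124)
a(n) = 7 + (-1 - 22*n**2)**2
U = -1049543/783335 (U = -3148629/2350005 = -3148629*1/2350005 = -1049543/783335 ≈ -1.3398)
s = 114428622536 (s = 7 + (1 + 22*(-124)**2)**2 = 7 + (1 + 22*15376)**2 = 7 + (1 + 338272)**2 = 7 + 338273**2 = 7 + 114428622529 = 114428622536)
s - U = 114428622536 - 1*(-1049543/783335) = 114428622536 + 1049543/783335 = 89635945035287103/783335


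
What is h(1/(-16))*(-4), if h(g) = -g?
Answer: -¼ ≈ -0.25000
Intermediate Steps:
h(1/(-16))*(-4) = -1/(-16)*(-4) = -1*(-1/16)*(-4) = (1/16)*(-4) = -¼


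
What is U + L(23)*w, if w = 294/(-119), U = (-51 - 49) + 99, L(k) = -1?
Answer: 25/17 ≈ 1.4706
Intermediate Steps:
U = -1 (U = -100 + 99 = -1)
w = -42/17 (w = 294*(-1/119) = -42/17 ≈ -2.4706)
U + L(23)*w = -1 - 1*(-42/17) = -1 + 42/17 = 25/17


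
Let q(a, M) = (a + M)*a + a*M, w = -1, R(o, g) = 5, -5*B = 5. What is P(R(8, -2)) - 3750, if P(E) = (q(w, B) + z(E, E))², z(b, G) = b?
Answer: -3686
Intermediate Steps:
B = -1 (B = -⅕*5 = -1)
q(a, M) = M*a + a*(M + a) (q(a, M) = (M + a)*a + M*a = a*(M + a) + M*a = M*a + a*(M + a))
P(E) = (3 + E)² (P(E) = (-(-1 + 2*(-1)) + E)² = (-(-1 - 2) + E)² = (-1*(-3) + E)² = (3 + E)²)
P(R(8, -2)) - 3750 = (3 + 5)² - 3750 = 8² - 3750 = 64 - 3750 = -3686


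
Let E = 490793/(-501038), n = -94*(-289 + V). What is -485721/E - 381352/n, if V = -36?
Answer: 3717301880083382/7496863075 ≈ 4.9585e+5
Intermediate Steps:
n = 30550 (n = -94*(-289 - 36) = -94*(-325) = 30550)
E = -490793/501038 (E = 490793*(-1/501038) = -490793/501038 ≈ -0.97955)
-485721/E - 381352/n = -485721/(-490793/501038) - 381352/30550 = -485721*(-501038/490793) - 381352*1/30550 = 243364678398/490793 - 190676/15275 = 3717301880083382/7496863075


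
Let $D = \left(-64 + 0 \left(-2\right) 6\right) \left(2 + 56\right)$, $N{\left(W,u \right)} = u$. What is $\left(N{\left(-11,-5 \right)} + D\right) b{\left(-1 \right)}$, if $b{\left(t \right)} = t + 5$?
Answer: $-14868$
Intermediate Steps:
$D = -3712$ ($D = \left(-64 + 0 \cdot 6\right) 58 = \left(-64 + 0\right) 58 = \left(-64\right) 58 = -3712$)
$b{\left(t \right)} = 5 + t$
$\left(N{\left(-11,-5 \right)} + D\right) b{\left(-1 \right)} = \left(-5 - 3712\right) \left(5 - 1\right) = \left(-3717\right) 4 = -14868$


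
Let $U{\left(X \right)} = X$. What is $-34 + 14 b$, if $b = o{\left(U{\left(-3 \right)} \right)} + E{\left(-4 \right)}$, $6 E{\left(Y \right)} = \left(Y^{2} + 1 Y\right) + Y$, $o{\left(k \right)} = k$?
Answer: $- \frac{172}{3} \approx -57.333$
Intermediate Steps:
$E{\left(Y \right)} = \frac{Y}{3} + \frac{Y^{2}}{6}$ ($E{\left(Y \right)} = \frac{\left(Y^{2} + 1 Y\right) + Y}{6} = \frac{\left(Y^{2} + Y\right) + Y}{6} = \frac{\left(Y + Y^{2}\right) + Y}{6} = \frac{Y^{2} + 2 Y}{6} = \frac{Y}{3} + \frac{Y^{2}}{6}$)
$b = - \frac{5}{3}$ ($b = -3 + \frac{1}{6} \left(-4\right) \left(2 - 4\right) = -3 + \frac{1}{6} \left(-4\right) \left(-2\right) = -3 + \frac{4}{3} = - \frac{5}{3} \approx -1.6667$)
$-34 + 14 b = -34 + 14 \left(- \frac{5}{3}\right) = -34 - \frac{70}{3} = - \frac{172}{3}$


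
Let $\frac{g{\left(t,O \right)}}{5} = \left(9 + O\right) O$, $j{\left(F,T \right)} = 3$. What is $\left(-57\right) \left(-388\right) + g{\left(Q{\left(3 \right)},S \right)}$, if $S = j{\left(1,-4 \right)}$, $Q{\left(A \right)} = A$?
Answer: $22296$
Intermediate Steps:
$S = 3$
$g{\left(t,O \right)} = 5 O \left(9 + O\right)$ ($g{\left(t,O \right)} = 5 \left(9 + O\right) O = 5 O \left(9 + O\right)$)
$\left(-57\right) \left(-388\right) + g{\left(Q{\left(3 \right)},S \right)} = \left(-57\right) \left(-388\right) + 5 \cdot 3 \left(9 + 3\right) = 22116 + 5 \cdot 3 \cdot 12 = 22116 + 180 = 22296$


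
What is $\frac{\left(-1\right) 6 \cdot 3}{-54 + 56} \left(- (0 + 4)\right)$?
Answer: $36$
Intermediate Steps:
$\frac{\left(-1\right) 6 \cdot 3}{-54 + 56} \left(- (0 + 4)\right) = \frac{\left(-6\right) 3}{2} \left(\left(-1\right) 4\right) = \left(-18\right) \frac{1}{2} \left(-4\right) = \left(-9\right) \left(-4\right) = 36$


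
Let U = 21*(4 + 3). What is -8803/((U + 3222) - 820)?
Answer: -8803/2549 ≈ -3.4535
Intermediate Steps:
U = 147 (U = 21*7 = 147)
-8803/((U + 3222) - 820) = -8803/((147 + 3222) - 820) = -8803/(3369 - 820) = -8803/2549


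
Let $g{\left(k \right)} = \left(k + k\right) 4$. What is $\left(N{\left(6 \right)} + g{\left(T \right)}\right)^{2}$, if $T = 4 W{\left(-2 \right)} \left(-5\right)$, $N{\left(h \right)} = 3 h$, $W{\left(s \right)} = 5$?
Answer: $611524$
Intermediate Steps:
$T = -100$ ($T = 4 \cdot 5 \left(-5\right) = 20 \left(-5\right) = -100$)
$g{\left(k \right)} = 8 k$ ($g{\left(k \right)} = 2 k 4 = 8 k$)
$\left(N{\left(6 \right)} + g{\left(T \right)}\right)^{2} = \left(3 \cdot 6 + 8 \left(-100\right)\right)^{2} = \left(18 - 800\right)^{2} = \left(-782\right)^{2} = 611524$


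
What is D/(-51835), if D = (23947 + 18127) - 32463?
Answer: -1373/7405 ≈ -0.18542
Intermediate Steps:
D = 9611 (D = 42074 - 32463 = 9611)
D/(-51835) = 9611/(-51835) = 9611*(-1/51835) = -1373/7405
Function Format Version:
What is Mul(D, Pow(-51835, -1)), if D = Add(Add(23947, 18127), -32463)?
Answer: Rational(-1373, 7405) ≈ -0.18542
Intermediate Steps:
D = 9611 (D = Add(42074, -32463) = 9611)
Mul(D, Pow(-51835, -1)) = Mul(9611, Pow(-51835, -1)) = Mul(9611, Rational(-1, 51835)) = Rational(-1373, 7405)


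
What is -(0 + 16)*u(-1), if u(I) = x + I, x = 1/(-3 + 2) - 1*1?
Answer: 48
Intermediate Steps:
x = -2 (x = 1/(-1) - 1 = -1 - 1 = -2)
u(I) = -2 + I
-(0 + 16)*u(-1) = -(0 + 16)*(-2 - 1) = -16*(-3) = -1*(-48) = 48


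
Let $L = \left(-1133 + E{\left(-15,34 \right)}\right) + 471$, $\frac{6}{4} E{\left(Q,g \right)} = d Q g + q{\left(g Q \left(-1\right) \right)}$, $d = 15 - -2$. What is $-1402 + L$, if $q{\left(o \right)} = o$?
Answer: $-7504$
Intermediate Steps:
$d = 17$ ($d = 15 + 2 = 17$)
$E{\left(Q,g \right)} = \frac{32 Q g}{3}$ ($E{\left(Q,g \right)} = \frac{2 \left(17 Q g + g Q \left(-1\right)\right)}{3} = \frac{2 \left(17 Q g + Q g \left(-1\right)\right)}{3} = \frac{2 \left(17 Q g - Q g\right)}{3} = \frac{2 \cdot 16 Q g}{3} = \frac{32 Q g}{3}$)
$L = -6102$ ($L = \left(-1133 + \frac{32}{3} \left(-15\right) 34\right) + 471 = \left(-1133 - 5440\right) + 471 = -6573 + 471 = -6102$)
$-1402 + L = -1402 - 6102 = -7504$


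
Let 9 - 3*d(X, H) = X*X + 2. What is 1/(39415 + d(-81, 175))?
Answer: 3/111691 ≈ 2.6860e-5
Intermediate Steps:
d(X, H) = 7/3 - X²/3 (d(X, H) = 3 - (X*X + 2)/3 = 3 - (X² + 2)/3 = 3 - (2 + X²)/3 = 3 + (-⅔ - X²/3) = 7/3 - X²/3)
1/(39415 + d(-81, 175)) = 1/(39415 + (7/3 - ⅓*(-81)²)) = 1/(39415 + (7/3 - ⅓*6561)) = 1/(39415 + (7/3 - 2187)) = 1/(39415 - 6554/3) = 1/(111691/3) = 3/111691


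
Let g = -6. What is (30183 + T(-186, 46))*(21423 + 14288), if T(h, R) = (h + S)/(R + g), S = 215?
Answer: 43115640139/40 ≈ 1.0779e+9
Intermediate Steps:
T(h, R) = (215 + h)/(-6 + R) (T(h, R) = (h + 215)/(R - 6) = (215 + h)/(-6 + R))
(30183 + T(-186, 46))*(21423 + 14288) = (30183 + (215 - 186)/(-6 + 46))*(21423 + 14288) = (30183 + 29/40)*35711 = (1207349/40)*35711 = 43115640139/40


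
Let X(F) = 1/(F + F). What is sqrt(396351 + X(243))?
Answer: sqrt(1155759522)/54 ≈ 629.56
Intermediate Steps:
X(F) = 1/(2*F)
sqrt(396351 + X(243)) = sqrt(396351 + (1/2)/243) = sqrt(396351 + (1/2)*(1/243)) = sqrt(396351 + 1/486) = sqrt(192626587/486) = sqrt(1155759522)/54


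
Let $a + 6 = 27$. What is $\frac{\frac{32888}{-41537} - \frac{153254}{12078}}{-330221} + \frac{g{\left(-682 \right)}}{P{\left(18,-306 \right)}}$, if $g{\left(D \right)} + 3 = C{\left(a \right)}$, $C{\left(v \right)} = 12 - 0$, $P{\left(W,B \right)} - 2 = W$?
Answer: $\frac{745567124661247}{1656665545188060} \approx 0.45004$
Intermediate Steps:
$a = 21$ ($a = -6 + 27 = 21$)
$P{\left(W,B \right)} = 2 + W$
$C{\left(v \right)} = 12$ ($C{\left(v \right)} = 12 + 0 = 12$)
$g{\left(D \right)} = 9$ ($g{\left(D \right)} = -3 + 12 = 9$)
$\frac{\frac{32888}{-41537} - \frac{153254}{12078}}{-330221} + \frac{g{\left(-682 \right)}}{P{\left(18,-306 \right)}} = \frac{\frac{32888}{-41537} - \frac{153254}{12078}}{-330221} + \frac{9}{2 + 18} = \left(32888 \left(- \frac{1}{41537}\right) - \frac{76627}{6039}\right) \left(- \frac{1}{330221}\right) + \frac{9}{20} = \left(- \frac{32888}{41537} - \frac{76627}{6039}\right) \left(- \frac{1}{330221}\right) + 9 \cdot \frac{1}{20} = \left(- \frac{3381466331}{250841943}\right) \left(- \frac{1}{330221}\right) + \frac{9}{20} = \frac{3381466331}{82833277259403} + \frac{9}{20} = \frac{745567124661247}{1656665545188060}$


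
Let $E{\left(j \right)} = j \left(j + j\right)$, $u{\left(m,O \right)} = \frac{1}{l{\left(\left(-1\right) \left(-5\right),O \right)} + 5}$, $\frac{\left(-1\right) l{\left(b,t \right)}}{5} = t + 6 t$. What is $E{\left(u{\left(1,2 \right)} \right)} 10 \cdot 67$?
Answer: $\frac{268}{845} \approx 0.31716$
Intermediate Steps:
$l{\left(b,t \right)} = - 35 t$ ($l{\left(b,t \right)} = - 5 \left(t + 6 t\right) = - 5 \cdot 7 t = - 35 t$)
$u{\left(m,O \right)} = \frac{1}{5 - 35 O}$ ($u{\left(m,O \right)} = \frac{1}{- 35 O + 5} = \frac{1}{5 - 35 O}$)
$E{\left(j \right)} = 2 j^{2}$ ($E{\left(j \right)} = j 2 j = 2 j^{2}$)
$E{\left(u{\left(1,2 \right)} \right)} 10 \cdot 67 = 2 \left(- \frac{1}{-5 + 35 \cdot 2}\right)^{2} \cdot 10 \cdot 67 = 2 \left(- \frac{1}{-5 + 70}\right)^{2} \cdot 10 \cdot 67 = 2 \left(- \frac{1}{65}\right)^{2} \cdot 10 \cdot 67 = 2 \cdot \frac{1}{4225} \cdot 10 \cdot 67 = \frac{2}{4225} \cdot 10 \cdot 67 = \frac{4}{845} \cdot 67 = \frac{268}{845}$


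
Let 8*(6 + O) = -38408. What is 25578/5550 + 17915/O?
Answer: 3920866/4446475 ≈ 0.88179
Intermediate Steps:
O = -4807 (O = -6 + (⅛)*(-38408) = -6 - 4801 = -4807)
25578/5550 + 17915/O = 25578/5550 + 17915/(-4807) = 25578*(1/5550) + 17915*(-1/4807) = 4263/925 - 17915/4807 = 3920866/4446475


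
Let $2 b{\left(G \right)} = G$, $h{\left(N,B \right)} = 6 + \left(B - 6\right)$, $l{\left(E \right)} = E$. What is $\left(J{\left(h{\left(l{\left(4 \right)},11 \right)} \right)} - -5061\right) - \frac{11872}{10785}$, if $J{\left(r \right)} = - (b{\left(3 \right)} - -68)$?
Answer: $\frac{107642911}{21570} \approx 4990.4$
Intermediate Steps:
$h{\left(N,B \right)} = B$ ($h{\left(N,B \right)} = 6 + \left(-6 + B\right) = B$)
$b{\left(G \right)} = \frac{G}{2}$
$J{\left(r \right)} = - \frac{139}{2}$ ($J{\left(r \right)} = - (\frac{1}{2} \cdot 3 - -68) = - (\frac{3}{2} + 68) = \left(-1\right) \frac{139}{2} = - \frac{139}{2}$)
$\left(J{\left(h{\left(l{\left(4 \right)},11 \right)} \right)} - -5061\right) - \frac{11872}{10785} = \left(- \frac{139}{2} - -5061\right) - \frac{11872}{10785} = \left(- \frac{139}{2} + \left(-63 + 5124\right)\right) - \frac{11872}{10785} = \left(- \frac{139}{2} + 5061\right) - \frac{11872}{10785} = \frac{9983}{2} - \frac{11872}{10785} = \frac{107642911}{21570}$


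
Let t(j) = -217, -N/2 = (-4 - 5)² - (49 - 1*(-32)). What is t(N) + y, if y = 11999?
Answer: 11782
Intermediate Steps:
N = 0 (N = -2*((-4 - 5)² - (49 - 1*(-32))) = -2*((-9)² - (49 + 32)) = -2*(81 - 1*81) = -2*(81 - 81) = -2*0 = 0)
t(N) + y = -217 + 11999 = 11782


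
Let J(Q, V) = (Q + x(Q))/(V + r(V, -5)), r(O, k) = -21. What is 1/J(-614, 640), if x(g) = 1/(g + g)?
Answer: -760132/753993 ≈ -1.0081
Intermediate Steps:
x(g) = 1/(2*g)
J(Q, V) = (Q + 1/(2*Q))/(-21 + V) (J(Q, V) = (Q + 1/(2*Q))/(V - 21) = (Q + 1/(2*Q))/(-21 + V))
1/J(-614, 640) = 1/((½ + (-614)²)/((-614)*(-21 + 640))) = 1/(-1/614*(½ + 376996)/619) = 1/(-1/614*1/619*753993/2) = 1/(-753993/760132) = -760132/753993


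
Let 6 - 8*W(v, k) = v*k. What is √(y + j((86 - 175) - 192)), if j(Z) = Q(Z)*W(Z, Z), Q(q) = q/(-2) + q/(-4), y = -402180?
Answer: 15*I*√706034/8 ≈ 1575.5*I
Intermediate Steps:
W(v, k) = ¾ - k*v/8 (W(v, k) = ¾ - v*k/8 = ¾ - k*v/8)
Q(q) = -3*q/4 (Q(q) = q*(-½) + q*(-¼) = -q/2 - q/4 = -3*q/4)
j(Z) = -3*Z*(¾ - Z²/8)/4 (j(Z) = (-3*Z/4)*(¾ - Z*Z/8) = (-3*Z/4)*(¾ - Z²/8) = -3*Z*(¾ - Z²/8)/4)
√(y + j((86 - 175) - 192)) = √(-402180 + 3*((86 - 175) - 192)*(-6 + ((86 - 175) - 192)²)/32) = √(-402180 + 3*(-89 - 192)*(-6 + (-89 - 192)²)/32) = √(-402180 + (3/32)*(-281)*(-6 + (-281)²)) = √(-402180 + (3/32)*(-281)*(-6 + 78961)) = √(-402180 + (3/32)*(-281)*78955) = √(-402180 - 66559065/32) = √(-79428825/32) = 15*I*√706034/8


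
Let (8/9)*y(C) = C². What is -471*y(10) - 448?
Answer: -106871/2 ≈ -53436.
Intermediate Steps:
y(C) = 9*C²/8
-471*y(10) - 448 = -4239*10²/8 - 448 = -4239*100/8 - 448 = -471*225/2 - 448 = -105975/2 - 448 = -106871/2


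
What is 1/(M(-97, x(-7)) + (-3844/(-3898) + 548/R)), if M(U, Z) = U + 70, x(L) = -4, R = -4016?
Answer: -1956796/51170817 ≈ -0.038240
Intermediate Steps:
M(U, Z) = 70 + U
1/(M(-97, x(-7)) + (-3844/(-3898) + 548/R)) = 1/((70 - 97) + (-3844/(-3898) + 548/(-4016))) = 1/(-27 + (-3844*(-1/3898) + 548*(-1/4016))) = 1/(-27 + (1922/1949 - 137/1004)) = 1/(-27 + 1662675/1956796) = 1/(-51170817/1956796) = -1956796/51170817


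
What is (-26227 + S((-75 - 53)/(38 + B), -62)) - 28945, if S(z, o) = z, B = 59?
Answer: -5351812/97 ≈ -55173.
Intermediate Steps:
(-26227 + S((-75 - 53)/(38 + B), -62)) - 28945 = (-26227 + (-75 - 53)/(38 + 59)) - 28945 = (-26227 - 128/97) - 28945 = -2544147/97 - 28945 = -5351812/97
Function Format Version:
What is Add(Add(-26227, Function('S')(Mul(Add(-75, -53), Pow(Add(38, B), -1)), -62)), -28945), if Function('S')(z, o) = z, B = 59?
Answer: Rational(-5351812, 97) ≈ -55173.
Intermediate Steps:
Add(Add(-26227, Function('S')(Mul(Add(-75, -53), Pow(Add(38, B), -1)), -62)), -28945) = Add(Add(-26227, Mul(Add(-75, -53), Pow(Add(38, 59), -1))), -28945) = Add(Add(-26227, Mul(-128, Pow(97, -1))), -28945) = Add(Add(-26227, Mul(-128, Rational(1, 97))), -28945) = Add(Add(-26227, Rational(-128, 97)), -28945) = Add(Rational(-2544147, 97), -28945) = Rational(-5351812, 97)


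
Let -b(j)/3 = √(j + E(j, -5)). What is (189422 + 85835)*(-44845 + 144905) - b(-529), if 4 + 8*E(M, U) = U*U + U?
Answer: 27542215420 + 3*I*√527 ≈ 2.7542e+10 + 68.869*I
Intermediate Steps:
E(M, U) = -½ + U/8 + U²/8 (E(M, U) = -½ + (U*U + U)/8 = -½ + (U² + U)/8 = -½ + (U + U²)/8 = -½ + (U/8 + U²/8) = -½ + U/8 + U²/8)
b(j) = -3*√(2 + j) (b(j) = -3*√(j + (-½ + (⅛)*(-5) + (⅛)*(-5)²)) = -3*√(j + (-½ - 5/8 + (⅛)*25)) = -3*√(j + (-½ - 5/8 + 25/8)) = -3*√(j + 2) = -3*√(2 + j))
(189422 + 85835)*(-44845 + 144905) - b(-529) = (189422 + 85835)*(-44845 + 144905) - (-3)*√(2 - 529) = 275257*100060 - (-3)*√(-527) = 27542215420 - (-3)*I*√527 = 27542215420 + 3*I*√527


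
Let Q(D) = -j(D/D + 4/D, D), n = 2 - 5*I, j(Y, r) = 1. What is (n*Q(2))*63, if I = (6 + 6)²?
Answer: 45234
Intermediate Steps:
I = 144 (I = 12² = 144)
n = -718 (n = 2 - 5*144 = 2 - 720 = -718)
Q(D) = -1 (Q(D) = -1*1 = -1)
(n*Q(2))*63 = -718*(-1)*63 = 718*63 = 45234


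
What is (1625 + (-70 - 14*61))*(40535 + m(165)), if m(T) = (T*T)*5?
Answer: 123838660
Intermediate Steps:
m(T) = 5*T² (m(T) = T²*5 = 5*T²)
(1625 + (-70 - 14*61))*(40535 + m(165)) = (1625 + (-70 - 14*61))*(40535 + 5*165²) = (1625 + (-70 - 854))*(40535 + 5*27225) = (1625 - 924)*(40535 + 136125) = 701*176660 = 123838660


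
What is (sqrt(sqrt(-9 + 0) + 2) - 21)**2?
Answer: (21 - sqrt(2 + 3*I))**2 ≈ 372.69 - 34.631*I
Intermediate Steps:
(sqrt(sqrt(-9 + 0) + 2) - 21)**2 = (sqrt(sqrt(-9) + 2) - 21)**2 = (sqrt(3*I + 2) - 21)**2 = (sqrt(2 + 3*I) - 21)**2 = (-21 + sqrt(2 + 3*I))**2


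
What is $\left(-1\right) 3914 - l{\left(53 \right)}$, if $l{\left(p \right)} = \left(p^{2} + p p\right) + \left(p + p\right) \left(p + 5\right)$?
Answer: $-15680$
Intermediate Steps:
$l{\left(p \right)} = 2 p^{2} + 2 p \left(5 + p\right)$ ($l{\left(p \right)} = \left(p^{2} + p^{2}\right) + 2 p \left(5 + p\right) = 2 p^{2} + 2 p \left(5 + p\right)$)
$\left(-1\right) 3914 - l{\left(53 \right)} = \left(-1\right) 3914 - 2 \cdot 53 \left(5 + 2 \cdot 53\right) = -3914 - 2 \cdot 53 \left(5 + 106\right) = -3914 - 2 \cdot 53 \cdot 111 = -3914 - 11766 = -15680$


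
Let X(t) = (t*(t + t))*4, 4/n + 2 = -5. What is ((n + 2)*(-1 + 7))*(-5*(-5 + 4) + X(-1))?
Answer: 780/7 ≈ 111.43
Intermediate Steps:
n = -4/7 (n = 4/(-2 - 5) = 4/(-7) = 4*(-⅐) = -4/7 ≈ -0.57143)
X(t) = 8*t² (X(t) = (t*(2*t))*4 = (2*t²)*4 = 8*t²)
((n + 2)*(-1 + 7))*(-5*(-5 + 4) + X(-1)) = ((-4/7 + 2)*(-1 + 7))*(-5*(-5 + 4) + 8*(-1)²) = ((10/7)*6)*(-5*(-1) + 8*1) = 60*(-1*(-5) + 8)/7 = 60*(5 + 8)/7 = (60/7)*13 = 780/7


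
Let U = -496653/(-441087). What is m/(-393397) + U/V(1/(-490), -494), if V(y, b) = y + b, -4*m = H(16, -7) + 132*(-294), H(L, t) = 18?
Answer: -754092514796815/28001988049928586 ≈ -0.026930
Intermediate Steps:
m = 19395/2 (m = -(18 + 132*(-294))/4 = -(18 - 38808)/4 = -1/4*(-38790) = 19395/2 ≈ 9697.5)
U = 165551/147029 (U = -496653*(-1/441087) = 165551/147029 ≈ 1.1260)
V(y, b) = b + y
m/(-393397) + U/V(1/(-490), -494) = (19395/2)/(-393397) + 165551/(147029*(-494 + 1/(-490))) = (19395/2)*(-1/393397) + 165551/(147029*(-494 - 1/490)) = -19395/786794 + 165551/(147029*(-242061/490)) = -19395/786794 + (165551/147029)*(-490/242061) = -19395/786794 - 81119990/35589986769 = -754092514796815/28001988049928586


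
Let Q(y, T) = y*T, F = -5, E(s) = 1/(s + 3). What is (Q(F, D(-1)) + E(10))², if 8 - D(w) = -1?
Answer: 341056/169 ≈ 2018.1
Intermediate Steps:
E(s) = 1/(3 + s)
D(w) = 9 (D(w) = 8 - 1*(-1) = 8 + 1 = 9)
Q(y, T) = T*y
(Q(F, D(-1)) + E(10))² = (9*(-5) + 1/(3 + 10))² = (-45 + 1/13)² = (-584/13)² = 341056/169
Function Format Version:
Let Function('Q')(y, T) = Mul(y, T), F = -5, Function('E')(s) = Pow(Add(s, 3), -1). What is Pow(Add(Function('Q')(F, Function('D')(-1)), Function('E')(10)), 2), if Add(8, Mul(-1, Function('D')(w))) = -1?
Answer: Rational(341056, 169) ≈ 2018.1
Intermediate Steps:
Function('E')(s) = Pow(Add(3, s), -1)
Function('D')(w) = 9 (Function('D')(w) = Add(8, Mul(-1, -1)) = Add(8, 1) = 9)
Function('Q')(y, T) = Mul(T, y)
Pow(Add(Function('Q')(F, Function('D')(-1)), Function('E')(10)), 2) = Pow(Add(Mul(9, -5), Pow(Add(3, 10), -1)), 2) = Pow(Add(-45, Pow(13, -1)), 2) = Pow(Add(-45, Rational(1, 13)), 2) = Pow(Rational(-584, 13), 2) = Rational(341056, 169)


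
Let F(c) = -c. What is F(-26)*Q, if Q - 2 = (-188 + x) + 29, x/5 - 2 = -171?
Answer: -26052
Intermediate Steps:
x = -845 (x = 10 + 5*(-171) = 10 - 855 = -845)
Q = -1002 (Q = 2 + ((-188 - 845) + 29) = 2 + (-1033 + 29) = 2 - 1004 = -1002)
F(-26)*Q = -1*(-26)*(-1002) = 26*(-1002) = -26052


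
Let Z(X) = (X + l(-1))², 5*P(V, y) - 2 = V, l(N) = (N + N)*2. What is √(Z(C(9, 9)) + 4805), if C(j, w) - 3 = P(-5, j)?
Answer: √120189/5 ≈ 69.337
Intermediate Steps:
l(N) = 4*N (l(N) = (2*N)*2 = 4*N)
P(V, y) = ⅖ + V/5
C(j, w) = 12/5 (C(j, w) = 3 + (⅖ + (⅕)*(-5)) = 3 + (⅖ - 1) = 3 - ⅗ = 12/5)
Z(X) = (-4 + X)² (Z(X) = (X + 4*(-1))² = (X - 4)² = (-4 + X)²)
√(Z(C(9, 9)) + 4805) = √((-4 + 12/5)² + 4805) = √((-8/5)² + 4805) = √(64/25 + 4805) = √(120189/25) = √120189/5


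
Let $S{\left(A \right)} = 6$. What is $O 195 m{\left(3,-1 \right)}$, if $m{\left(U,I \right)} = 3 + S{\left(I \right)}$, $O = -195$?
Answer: $-342225$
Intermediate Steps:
$m{\left(U,I \right)} = 9$ ($m{\left(U,I \right)} = 3 + 6 = 9$)
$O 195 m{\left(3,-1 \right)} = \left(-195\right) 195 \cdot 9 = \left(-38025\right) 9 = -342225$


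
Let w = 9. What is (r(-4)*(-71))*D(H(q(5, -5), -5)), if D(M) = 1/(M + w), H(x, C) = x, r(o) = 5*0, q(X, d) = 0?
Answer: 0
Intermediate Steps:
r(o) = 0
D(M) = 1/(9 + M) (D(M) = 1/(M + 9) = 1/(9 + M))
(r(-4)*(-71))*D(H(q(5, -5), -5)) = (0*(-71))/(9 + 0) = 0/9 = 0*(⅑) = 0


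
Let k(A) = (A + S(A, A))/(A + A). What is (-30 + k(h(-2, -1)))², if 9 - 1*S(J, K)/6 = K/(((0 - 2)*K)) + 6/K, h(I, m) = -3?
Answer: 1681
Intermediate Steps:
S(J, K) = 57 - 36/K (S(J, K) = 54 - 6*(K/(((0 - 2)*K)) + 6/K) = 54 - 6*(K/((-2*K)) + 6/K) = 54 - 6*(K*(-1/(2*K)) + 6/K) = 54 - 6*(-½ + 6/K) = 54 + (3 - 36/K) = 57 - 36/K)
k(A) = (57 + A - 36/A)/(2*A) (k(A) = (A + (57 - 36/A))/(A + A) = (57 + A - 36/A)/((2*A)) = (57 + A - 36/A)*(1/(2*A)) = (57 + A - 36/A)/(2*A))
(-30 + k(h(-2, -1)))² = (-30 + (½)*(-36 + (-3)² + 57*(-3))/(-3)²)² = (-30 + (½)*(⅑)*(-36 + 9 - 171))² = (-30 + (½)*(⅑)*(-198))² = (-30 - 11)² = (-41)² = 1681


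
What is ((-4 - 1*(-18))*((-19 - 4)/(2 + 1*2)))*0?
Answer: 0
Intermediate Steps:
((-4 - 1*(-18))*((-19 - 4)/(2 + 1*2)))*0 = ((-4 + 18)*(-23/(2 + 2)))*0 = (14*(-23/4))*0 = -161/2*0 = 0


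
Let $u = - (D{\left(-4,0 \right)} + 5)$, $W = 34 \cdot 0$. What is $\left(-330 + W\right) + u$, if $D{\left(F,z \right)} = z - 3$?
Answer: $-332$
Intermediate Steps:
$W = 0$
$D{\left(F,z \right)} = -3 + z$
$u = -2$ ($u = - (\left(-3 + 0\right) + 5) = - (-3 + 5) = \left(-1\right) 2 = -2$)
$\left(-330 + W\right) + u = \left(-330 + 0\right) - 2 = -330 - 2 = -332$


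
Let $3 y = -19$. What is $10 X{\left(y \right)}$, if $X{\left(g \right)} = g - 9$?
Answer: $- \frac{460}{3} \approx -153.33$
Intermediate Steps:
$y = - \frac{19}{3}$ ($y = \frac{1}{3} \left(-19\right) = - \frac{19}{3} \approx -6.3333$)
$X{\left(g \right)} = -9 + g$ ($X{\left(g \right)} = g - 9 = -9 + g$)
$10 X{\left(y \right)} = 10 \left(-9 - \frac{19}{3}\right) = 10 \left(- \frac{46}{3}\right) = - \frac{460}{3}$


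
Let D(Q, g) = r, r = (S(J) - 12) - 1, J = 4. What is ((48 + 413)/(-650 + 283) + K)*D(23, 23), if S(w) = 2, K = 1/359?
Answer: 1816452/131753 ≈ 13.787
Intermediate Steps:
K = 1/359 ≈ 0.0027855
r = -11 (r = (2 - 12) - 1 = -10 - 1 = -11)
D(Q, g) = -11
((48 + 413)/(-650 + 283) + K)*D(23, 23) = ((48 + 413)/(-650 + 283) + 1/359)*(-11) = (461/(-367) + 1/359)*(-11) = (461*(-1/367) + 1/359)*(-11) = (-461/367 + 1/359)*(-11) = -165132/131753*(-11) = 1816452/131753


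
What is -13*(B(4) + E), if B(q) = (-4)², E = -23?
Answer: 91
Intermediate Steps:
B(q) = 16
-13*(B(4) + E) = -13*(16 - 23) = -13*(-7) = 91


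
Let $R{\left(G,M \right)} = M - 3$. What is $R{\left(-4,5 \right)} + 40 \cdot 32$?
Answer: $1282$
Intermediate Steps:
$R{\left(G,M \right)} = -3 + M$
$R{\left(-4,5 \right)} + 40 \cdot 32 = \left(-3 + 5\right) + 40 \cdot 32 = 2 + 1280 = 1282$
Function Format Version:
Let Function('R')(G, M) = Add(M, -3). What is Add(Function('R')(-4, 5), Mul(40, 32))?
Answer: 1282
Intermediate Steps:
Function('R')(G, M) = Add(-3, M)
Add(Function('R')(-4, 5), Mul(40, 32)) = Add(Add(-3, 5), Mul(40, 32)) = Add(2, 1280) = 1282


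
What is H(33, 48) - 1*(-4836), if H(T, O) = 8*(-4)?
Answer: 4804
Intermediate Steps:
H(T, O) = -32
H(33, 48) - 1*(-4836) = -32 - 1*(-4836) = -32 + 4836 = 4804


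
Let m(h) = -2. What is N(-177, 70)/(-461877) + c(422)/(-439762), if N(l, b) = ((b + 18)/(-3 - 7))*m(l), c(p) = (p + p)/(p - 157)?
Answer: -1220437078/26912863808805 ≈ -4.5348e-5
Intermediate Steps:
c(p) = 2*p/(-157 + p) (c(p) = (2*p)/(-157 + p) = 2*p/(-157 + p))
N(l, b) = 18/5 + b/5 (N(l, b) = ((b + 18)/(-3 - 7))*(-2) = ((18 + b)/(-10))*(-2) = ((18 + b)*(-⅒))*(-2) = (-9/5 - b/10)*(-2) = 18/5 + b/5)
N(-177, 70)/(-461877) + c(422)/(-439762) = (18/5 + (⅕)*70)/(-461877) + (2*422/(-157 + 422))/(-439762) = (18/5 + 14)*(-1/461877) + (2*422/265)*(-1/439762) = (88/5)*(-1/461877) + (2*422*(1/265))*(-1/439762) = -88/2309385 + (844/265)*(-1/439762) = -88/2309385 - 422/58268465 = -1220437078/26912863808805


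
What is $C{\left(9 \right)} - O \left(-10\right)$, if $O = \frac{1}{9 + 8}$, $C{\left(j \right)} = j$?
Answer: $\frac{90}{17} \approx 5.2941$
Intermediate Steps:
$O = \frac{1}{17} \approx 0.058824$
$C{\left(9 \right)} - O \left(-10\right) = 9 \left(-1\right) \frac{1}{17} \left(-10\right) = 9 \left(\left(- \frac{1}{17}\right) \left(-10\right)\right) = 9 \cdot \frac{10}{17} = \frac{90}{17}$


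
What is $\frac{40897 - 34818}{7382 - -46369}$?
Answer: $\frac{6079}{53751} \approx 0.1131$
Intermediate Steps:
$\frac{40897 - 34818}{7382 - -46369} = \frac{6079}{7382 + 46369} = \frac{6079}{53751}$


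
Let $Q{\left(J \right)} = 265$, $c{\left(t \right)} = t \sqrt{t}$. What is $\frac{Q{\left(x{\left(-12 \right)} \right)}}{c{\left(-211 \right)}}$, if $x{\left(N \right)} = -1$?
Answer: $\frac{265 i \sqrt{211}}{44521} \approx 0.086461 i$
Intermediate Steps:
$c{\left(t \right)} = t^{\frac{3}{2}}$
$\frac{Q{\left(x{\left(-12 \right)} \right)}}{c{\left(-211 \right)}} = \frac{265}{\left(-211\right)^{\frac{3}{2}}} = \frac{265}{\left(-211\right) i \sqrt{211}} = 265 \frac{i \sqrt{211}}{44521} = \frac{265 i \sqrt{211}}{44521}$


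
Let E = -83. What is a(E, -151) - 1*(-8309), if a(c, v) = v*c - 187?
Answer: 20655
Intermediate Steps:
a(c, v) = -187 + c*v (a(c, v) = c*v - 187 = -187 + c*v)
a(E, -151) - 1*(-8309) = (-187 - 83*(-151)) - 1*(-8309) = (-187 + 12533) + 8309 = 12346 + 8309 = 20655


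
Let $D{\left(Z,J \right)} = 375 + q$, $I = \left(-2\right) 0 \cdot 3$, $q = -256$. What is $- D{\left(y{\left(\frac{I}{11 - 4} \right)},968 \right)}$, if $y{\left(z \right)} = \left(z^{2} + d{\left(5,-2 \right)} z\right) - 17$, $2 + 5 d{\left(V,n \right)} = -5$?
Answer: $-119$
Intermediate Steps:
$d{\left(V,n \right)} = - \frac{7}{5}$ ($d{\left(V,n \right)} = - \frac{2}{5} + \frac{1}{5} \left(-5\right) = - \frac{2}{5} - 1 = - \frac{7}{5}$)
$I = 0$ ($I = 0 \cdot 3 = 0$)
$y{\left(z \right)} = -17 + z^{2} - \frac{7 z}{5}$ ($y{\left(z \right)} = \left(z^{2} - \frac{7 z}{5}\right) - 17 = -17 + z^{2} - \frac{7 z}{5}$)
$D{\left(Z,J \right)} = 119$ ($D{\left(Z,J \right)} = 375 - 256 = 119$)
$- D{\left(y{\left(\frac{I}{11 - 4} \right)},968 \right)} = \left(-1\right) 119 = -119$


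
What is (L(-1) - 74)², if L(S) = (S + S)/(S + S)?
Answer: 5329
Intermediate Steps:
L(S) = 1 (L(S) = (2*S)/((2*S)) = (2*S)*(1/(2*S)) = 1)
(L(-1) - 74)² = (1 - 74)² = (-73)² = 5329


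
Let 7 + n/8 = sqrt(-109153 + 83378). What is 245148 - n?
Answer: 245204 - 40*I*sqrt(1031) ≈ 2.452e+5 - 1284.4*I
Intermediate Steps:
n = -56 + 40*I*sqrt(1031) (n = -56 + 8*sqrt(-109153 + 83378) = -56 + 8*sqrt(-25775) = -56 + 8*(5*I*sqrt(1031)) = -56 + 40*I*sqrt(1031) ≈ -56.0 + 1284.4*I)
245148 - n = 245148 - (-56 + 40*I*sqrt(1031)) = 245148 + (56 - 40*I*sqrt(1031)) = 245204 - 40*I*sqrt(1031)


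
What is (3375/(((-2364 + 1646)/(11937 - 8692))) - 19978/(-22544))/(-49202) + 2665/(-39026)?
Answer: 72235417928109/298853865518896 ≈ 0.24171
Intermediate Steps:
(3375/(((-2364 + 1646)/(11937 - 8692))) - 19978/(-22544))/(-49202) + 2665/(-39026) = (3375/((-718/3245)) - 19978*(-1/22544))*(-1/49202) + 2665*(-1/39026) = (3375/((-718*1/3245)) + 9989/11272)*(-1/49202) - 205/3002 = (3375/(-718/3245) + 9989/11272)*(-1/49202) - 205/3002 = (3375*(-3245/718) + 9989/11272)*(-1/49202) - 205/3002 = (-10951875/718 + 9989/11272)*(-1/49202) - 205/3002 = -61721181449/4046648*(-1/49202) - 205/3002 = 61721181449/199103174896 - 205/3002 = 72235417928109/298853865518896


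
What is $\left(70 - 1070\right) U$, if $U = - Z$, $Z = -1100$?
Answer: $-1100000$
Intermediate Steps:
$U = 1100$ ($U = \left(-1\right) \left(-1100\right) = 1100$)
$\left(70 - 1070\right) U = \left(70 - 1070\right) 1100 = \left(-1000\right) 1100 = -1100000$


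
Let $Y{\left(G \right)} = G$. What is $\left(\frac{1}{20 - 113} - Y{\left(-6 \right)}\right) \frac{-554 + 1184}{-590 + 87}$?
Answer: $- \frac{116970}{15593} \approx -7.5014$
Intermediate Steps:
$\left(\frac{1}{20 - 113} - Y{\left(-6 \right)}\right) \frac{-554 + 1184}{-590 + 87} = \left(\frac{1}{20 - 113} - -6\right) \frac{-554 + 1184}{-590 + 87} = \left(\frac{1}{-93} + 6\right) \frac{630}{-503} = \left(- \frac{1}{93} + 6\right) 630 \left(- \frac{1}{503}\right) = \frac{557}{93} \left(- \frac{630}{503}\right) = - \frac{116970}{15593}$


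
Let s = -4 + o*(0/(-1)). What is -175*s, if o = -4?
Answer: 700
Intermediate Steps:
s = -4 (s = -4 - 0/(-1) = -4 - 0*(-1) = -4 - 4*0 = -4 + 0 = -4)
-175*s = -175*(-4) = 700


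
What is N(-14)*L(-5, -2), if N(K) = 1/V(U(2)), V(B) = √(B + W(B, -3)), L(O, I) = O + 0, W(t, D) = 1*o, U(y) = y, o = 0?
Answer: -5*√2/2 ≈ -3.5355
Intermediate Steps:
W(t, D) = 0 (W(t, D) = 1*0 = 0)
L(O, I) = O
V(B) = √B (V(B) = √(B + 0) = √B)
N(K) = √2/2 (N(K) = 1/(√2) = √2/2)
N(-14)*L(-5, -2) = (√2/2)*(-5) = -5*√2/2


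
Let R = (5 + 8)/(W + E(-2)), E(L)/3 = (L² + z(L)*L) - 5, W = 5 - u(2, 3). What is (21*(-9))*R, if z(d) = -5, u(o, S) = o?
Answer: -819/10 ≈ -81.900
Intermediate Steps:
W = 3 (W = 5 - 1*2 = 5 - 2 = 3)
E(L) = -15 - 15*L + 3*L² (E(L) = 3*((L² - 5*L) - 5) = 3*(-5 + L² - 5*L) = -15 - 15*L + 3*L²)
R = 13/30 (R = (5 + 8)/(3 + (-15 - 15*(-2) + 3*(-2)²)) = 13/(3 + (-15 + 30 + 3*4)) = 13/(3 + (-15 + 30 + 12)) = 13/(3 + 27) = 13/30 ≈ 0.43333)
(21*(-9))*R = (21*(-9))*(13/30) = -189*13/30 = -819/10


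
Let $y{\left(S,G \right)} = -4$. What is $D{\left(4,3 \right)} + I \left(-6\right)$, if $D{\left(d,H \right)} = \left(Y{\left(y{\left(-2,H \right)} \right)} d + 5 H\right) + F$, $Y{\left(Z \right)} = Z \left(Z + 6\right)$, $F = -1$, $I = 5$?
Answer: $-48$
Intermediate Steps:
$Y{\left(Z \right)} = Z \left(6 + Z\right)$
$D{\left(d,H \right)} = -1 - 8 d + 5 H$ ($D{\left(d,H \right)} = \left(- 4 \left(6 - 4\right) d + 5 H\right) - 1 = \left(\left(-4\right) 2 d + 5 H\right) - 1 = \left(- 8 d + 5 H\right) - 1 = -1 - 8 d + 5 H$)
$D{\left(4,3 \right)} + I \left(-6\right) = \left(-1 - 32 + 5 \cdot 3\right) + 5 \left(-6\right) = \left(-1 - 32 + 15\right) - 30 = -18 - 30 = -48$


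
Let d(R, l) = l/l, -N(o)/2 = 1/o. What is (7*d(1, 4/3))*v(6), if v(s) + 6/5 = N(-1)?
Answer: 28/5 ≈ 5.6000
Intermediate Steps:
N(o) = -2/o
d(R, l) = 1
v(s) = ⅘ (v(s) = -6/5 - 2/(-1) = -6/5 - 2*(-1) = -6/5 + 2 = ⅘)
(7*d(1, 4/3))*v(6) = (7*1)*(⅘) = 7*(⅘) = 28/5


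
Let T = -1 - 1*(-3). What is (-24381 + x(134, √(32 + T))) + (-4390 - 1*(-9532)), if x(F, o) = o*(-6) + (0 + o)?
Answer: -19239 - 5*√34 ≈ -19268.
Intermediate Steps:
T = 2 (T = -1 + 3 = 2)
x(F, o) = -5*o (x(F, o) = -6*o + o = -5*o)
(-24381 + x(134, √(32 + T))) + (-4390 - 1*(-9532)) = (-24381 - 5*√(32 + 2)) + (-4390 - 1*(-9532)) = (-24381 - 5*√34) + (-4390 + 9532) = (-24381 - 5*√34) + 5142 = -19239 - 5*√34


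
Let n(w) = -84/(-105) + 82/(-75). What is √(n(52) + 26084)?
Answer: √5868834/15 ≈ 161.50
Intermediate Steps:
n(w) = -22/75 (n(w) = -84*(-1/105) + 82*(-1/75) = ⅘ - 82/75 = -22/75)
√(n(52) + 26084) = √(-22/75 + 26084) = √(1956278/75) = √5868834/15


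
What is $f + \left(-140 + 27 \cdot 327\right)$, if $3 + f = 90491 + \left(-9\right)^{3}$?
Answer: $98448$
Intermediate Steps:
$f = 89759$ ($f = -3 + \left(90491 + \left(-9\right)^{3}\right) = -3 + \left(90491 - 729\right) = -3 + 89762 = 89759$)
$f + \left(-140 + 27 \cdot 327\right) = 89759 + \left(-140 + 27 \cdot 327\right) = 89759 + \left(-140 + 8829\right) = 89759 + 8689 = 98448$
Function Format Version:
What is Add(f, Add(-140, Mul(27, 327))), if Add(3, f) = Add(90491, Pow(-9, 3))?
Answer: 98448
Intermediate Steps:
f = 89759 (f = Add(-3, Add(90491, Pow(-9, 3))) = Add(-3, Add(90491, -729)) = Add(-3, 89762) = 89759)
Add(f, Add(-140, Mul(27, 327))) = Add(89759, Add(-140, Mul(27, 327))) = Add(89759, Add(-140, 8829)) = Add(89759, 8689) = 98448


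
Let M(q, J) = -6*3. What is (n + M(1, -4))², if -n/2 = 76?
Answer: 28900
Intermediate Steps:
M(q, J) = -18
n = -152 (n = -2*76 = -152)
(n + M(1, -4))² = (-152 - 18)² = (-170)² = 28900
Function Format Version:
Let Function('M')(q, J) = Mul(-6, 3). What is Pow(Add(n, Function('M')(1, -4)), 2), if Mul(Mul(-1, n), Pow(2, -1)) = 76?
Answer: 28900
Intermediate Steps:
Function('M')(q, J) = -18
n = -152 (n = Mul(-2, 76) = -152)
Pow(Add(n, Function('M')(1, -4)), 2) = Pow(Add(-152, -18), 2) = Pow(-170, 2) = 28900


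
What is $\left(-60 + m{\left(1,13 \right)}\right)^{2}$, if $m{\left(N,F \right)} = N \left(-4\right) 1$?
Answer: $4096$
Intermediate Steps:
$m{\left(N,F \right)} = - 4 N$ ($m{\left(N,F \right)} = - 4 N 1 = - 4 N$)
$\left(-60 + m{\left(1,13 \right)}\right)^{2} = \left(-60 - 4\right)^{2} = \left(-64\right)^{2} = 4096$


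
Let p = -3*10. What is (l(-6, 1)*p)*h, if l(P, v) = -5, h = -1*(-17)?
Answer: 2550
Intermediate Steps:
h = 17
p = -30
(l(-6, 1)*p)*h = -5*(-30)*17 = 150*17 = 2550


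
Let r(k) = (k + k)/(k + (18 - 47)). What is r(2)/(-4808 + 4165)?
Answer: 4/17361 ≈ 0.00023040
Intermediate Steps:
r(k) = 2*k/(-29 + k) (r(k) = (2*k)/(k - 29) = (2*k)/(-29 + k) = 2*k/(-29 + k))
r(2)/(-4808 + 4165) = (2*2/(-29 + 2))/(-4808 + 4165) = (2*2/(-27))/(-643) = (2*2*(-1/27))*(-1/643) = -4/27*(-1/643) = 4/17361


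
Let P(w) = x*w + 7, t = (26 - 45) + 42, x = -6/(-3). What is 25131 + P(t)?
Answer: 25184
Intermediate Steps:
x = 2 (x = -6*(-⅓) = 2)
t = 23 (t = -19 + 42 = 23)
P(w) = 7 + 2*w (P(w) = 2*w + 7 = 7 + 2*w)
25131 + P(t) = 25131 + (7 + 2*23) = 25131 + (7 + 46) = 25131 + 53 = 25184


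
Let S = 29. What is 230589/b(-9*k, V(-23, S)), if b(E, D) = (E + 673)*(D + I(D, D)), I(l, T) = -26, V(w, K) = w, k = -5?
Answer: -230589/35182 ≈ -6.5542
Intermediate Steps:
b(E, D) = (-26 + D)*(673 + E) (b(E, D) = (E + 673)*(D - 26) = (673 + E)*(-26 + D) = (-26 + D)*(673 + E))
230589/b(-9*k, V(-23, S)) = 230589/(-17498 - (-234)*(-5) + 673*(-23) - (-207)*(-5)) = 230589/(-17498 - 26*45 - 15479 - 23*45) = 230589/(-17498 - 1170 - 15479 - 1035) = 230589/(-35182) = 230589*(-1/35182) = -230589/35182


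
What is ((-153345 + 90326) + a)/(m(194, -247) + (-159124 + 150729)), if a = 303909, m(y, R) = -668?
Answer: -240890/9063 ≈ -26.579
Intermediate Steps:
((-153345 + 90326) + a)/(m(194, -247) + (-159124 + 150729)) = ((-153345 + 90326) + 303909)/(-668 + (-159124 + 150729)) = (-63019 + 303909)/(-668 - 8395) = 240890/(-9063) = 240890*(-1/9063) = -240890/9063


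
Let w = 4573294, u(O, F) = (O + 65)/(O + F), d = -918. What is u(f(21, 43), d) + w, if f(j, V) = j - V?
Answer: 4298896317/940 ≈ 4.5733e+6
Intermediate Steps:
u(O, F) = (65 + O)/(F + O)
u(f(21, 43), d) + w = (65 + (21 - 1*43))/(-918 + (21 - 1*43)) + 4573294 = (65 + (21 - 43))/(-918 + (21 - 43)) + 4573294 = (65 - 22)/(-918 - 22) + 4573294 = 43/(-940) + 4573294 = -1/940*43 + 4573294 = -43/940 + 4573294 = 4298896317/940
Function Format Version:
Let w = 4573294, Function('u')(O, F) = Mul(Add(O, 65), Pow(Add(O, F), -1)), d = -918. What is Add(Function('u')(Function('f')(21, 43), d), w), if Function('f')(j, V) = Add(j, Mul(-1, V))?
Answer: Rational(4298896317, 940) ≈ 4.5733e+6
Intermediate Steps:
Function('u')(O, F) = Mul(Pow(Add(F, O), -1), Add(65, O)) (Function('u')(O, F) = Mul(Add(65, O), Pow(Add(F, O), -1)) = Mul(Pow(Add(F, O), -1), Add(65, O)))
Add(Function('u')(Function('f')(21, 43), d), w) = Add(Mul(Pow(Add(-918, Add(21, Mul(-1, 43))), -1), Add(65, Add(21, Mul(-1, 43)))), 4573294) = Add(Mul(Pow(Add(-918, Add(21, -43)), -1), Add(65, Add(21, -43))), 4573294) = Add(Mul(Pow(Add(-918, -22), -1), Add(65, -22)), 4573294) = Add(Mul(Pow(-940, -1), 43), 4573294) = Add(Mul(Rational(-1, 940), 43), 4573294) = Add(Rational(-43, 940), 4573294) = Rational(4298896317, 940)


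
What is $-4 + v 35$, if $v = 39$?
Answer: $1361$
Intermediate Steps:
$-4 + v 35 = -4 + 39 \cdot 35 = -4 + 1365 = 1361$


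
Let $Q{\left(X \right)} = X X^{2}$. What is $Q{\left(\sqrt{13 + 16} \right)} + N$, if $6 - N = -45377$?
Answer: $45383 + 29 \sqrt{29} \approx 45539.0$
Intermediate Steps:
$N = 45383$ ($N = 6 - -45377 = 6 + 45377 = 45383$)
$Q{\left(X \right)} = X^{3}$
$Q{\left(\sqrt{13 + 16} \right)} + N = \left(\sqrt{13 + 16}\right)^{3} + 45383 = \left(\sqrt{29}\right)^{3} + 45383 = 29 \sqrt{29} + 45383 = 45383 + 29 \sqrt{29}$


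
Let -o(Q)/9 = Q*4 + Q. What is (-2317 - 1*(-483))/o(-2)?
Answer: -917/45 ≈ -20.378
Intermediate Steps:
o(Q) = -45*Q (o(Q) = -9*(Q*4 + Q) = -9*(4*Q + Q) = -45*Q)
(-2317 - 1*(-483))/o(-2) = (-2317 - 1*(-483))/((-45*(-2))) = (-2317 + 483)/90 = -1834*1/90 = -917/45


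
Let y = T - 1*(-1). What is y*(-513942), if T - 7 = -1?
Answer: -3597594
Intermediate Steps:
T = 6 (T = 7 - 1 = 6)
y = 7 (y = 6 - 1*(-1) = 6 + 1 = 7)
y*(-513942) = 7*(-513942) = -3597594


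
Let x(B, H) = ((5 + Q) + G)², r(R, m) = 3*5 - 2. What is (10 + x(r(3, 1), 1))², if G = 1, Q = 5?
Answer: 17161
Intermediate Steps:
r(R, m) = 13 (r(R, m) = 15 - 2 = 13)
x(B, H) = 121 (x(B, H) = ((5 + 5) + 1)² = (10 + 1)² = 11² = 121)
(10 + x(r(3, 1), 1))² = (10 + 121)² = 131² = 17161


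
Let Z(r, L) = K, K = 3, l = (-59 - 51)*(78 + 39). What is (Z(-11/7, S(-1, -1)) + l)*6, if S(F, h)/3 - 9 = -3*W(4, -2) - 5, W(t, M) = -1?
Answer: -77202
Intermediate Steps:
S(F, h) = 21 (S(F, h) = 27 + 3*(-3*(-1) - 5) = 27 + 3*(3 - 5) = 27 + 3*(-2) = 27 - 6 = 21)
l = -12870 (l = -110*117 = -12870)
Z(r, L) = 3
(Z(-11/7, S(-1, -1)) + l)*6 = (3 - 12870)*6 = -12867*6 = -77202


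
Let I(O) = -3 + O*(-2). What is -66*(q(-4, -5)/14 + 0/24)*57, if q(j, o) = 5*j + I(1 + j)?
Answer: 31977/7 ≈ 4568.1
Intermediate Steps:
I(O) = -3 - 2*O
q(j, o) = -5 + 3*j (q(j, o) = 5*j + (-3 - 2*(1 + j)) = 5*j + (-3 + (-2 - 2*j)) = 5*j + (-5 - 2*j) = -5 + 3*j)
-66*(q(-4, -5)/14 + 0/24)*57 = -66*((-5 + 3*(-4))/14 + 0/24)*57 = -66*((-5 - 12)*(1/14) + 0*(1/24))*57 = -66*(-17*1/14 + 0)*57 = -66*(-17/14 + 0)*57 = -66*(-17/14)*57 = (561/7)*57 = 31977/7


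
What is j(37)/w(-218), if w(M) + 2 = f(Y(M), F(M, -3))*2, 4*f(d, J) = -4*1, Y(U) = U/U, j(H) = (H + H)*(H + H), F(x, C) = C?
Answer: -1369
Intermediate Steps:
j(H) = 4*H² (j(H) = (2*H)*(2*H) = 4*H²)
Y(U) = 1
f(d, J) = -1 (f(d, J) = (-4*1)/4 = (¼)*(-4) = -1)
w(M) = -4 (w(M) = -2 - 1*2 = -2 - 2 = -4)
j(37)/w(-218) = (4*37²)/(-4) = (4*1369)*(-¼) = 5476*(-¼) = -1369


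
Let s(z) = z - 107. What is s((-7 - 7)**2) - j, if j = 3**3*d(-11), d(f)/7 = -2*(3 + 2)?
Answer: 1979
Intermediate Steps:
d(f) = -70 (d(f) = 7*(-2*(3 + 2)) = 7*(-2*5) = 7*(-10) = -70)
s(z) = -107 + z
j = -1890 (j = 3**3*(-70) = 27*(-70) = -1890)
s((-7 - 7)**2) - j = (-107 + (-7 - 7)**2) - 1*(-1890) = (-107 + (-14)**2) + 1890 = (-107 + 196) + 1890 = 89 + 1890 = 1979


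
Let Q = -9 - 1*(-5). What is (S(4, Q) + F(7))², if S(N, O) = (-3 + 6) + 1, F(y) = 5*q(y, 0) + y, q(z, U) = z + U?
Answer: 2116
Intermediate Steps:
q(z, U) = U + z
Q = -4 (Q = -9 + 5 = -4)
F(y) = 6*y (F(y) = 5*(0 + y) + y = 5*y + y = 6*y)
S(N, O) = 4 (S(N, O) = 3 + 1 = 4)
(S(4, Q) + F(7))² = (4 + 6*7)² = (4 + 42)² = 46² = 2116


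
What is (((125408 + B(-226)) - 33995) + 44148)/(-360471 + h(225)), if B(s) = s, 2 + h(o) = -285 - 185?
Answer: -135335/360943 ≈ -0.37495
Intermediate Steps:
h(o) = -472 (h(o) = -2 + (-285 - 185) = -2 - 470 = -472)
(((125408 + B(-226)) - 33995) + 44148)/(-360471 + h(225)) = (((125408 - 226) - 33995) + 44148)/(-360471 - 472) = ((125182 - 33995) + 44148)/(-360943) = (91187 + 44148)*(-1/360943) = 135335*(-1/360943) = -135335/360943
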